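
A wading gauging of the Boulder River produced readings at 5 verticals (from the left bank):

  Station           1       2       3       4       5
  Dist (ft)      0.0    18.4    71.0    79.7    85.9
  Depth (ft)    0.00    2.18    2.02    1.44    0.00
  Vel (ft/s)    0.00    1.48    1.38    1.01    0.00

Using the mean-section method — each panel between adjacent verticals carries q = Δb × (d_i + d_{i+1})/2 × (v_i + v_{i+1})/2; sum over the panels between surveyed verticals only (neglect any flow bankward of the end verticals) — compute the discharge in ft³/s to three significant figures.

Panel 1-2: Δb = 18.4 ft, d̄ = (0.00+2.18)/2 = 1.09, v̄ = (0.00+1.48)/2 = 0.74 → q = 18.4×1.09×0.74 = 14.84 ft³/s
Panel 2-3: Δb = 52.6 ft, d̄ = (2.18+2.02)/2 = 2.1, v̄ = (1.48+1.38)/2 = 1.43 → q = 52.6×2.1×1.43 = 158.0 ft³/s
Panel 3-4: Δb = 8.7 ft, d̄ = (2.02+1.44)/2 = 1.73, v̄ = (1.38+1.01)/2 = 1.195 → q = 8.7×1.73×1.195 = 17.99 ft³/s
Panel 4-5: Δb = 6.2 ft, d̄ = (1.44+0.00)/2 = 0.72, v̄ = (1.01+0.00)/2 = 0.505 → q = 6.2×0.72×0.505 = 2.254 ft³/s
Q = Σ q = 193.0 ft³/s

193 ft³/s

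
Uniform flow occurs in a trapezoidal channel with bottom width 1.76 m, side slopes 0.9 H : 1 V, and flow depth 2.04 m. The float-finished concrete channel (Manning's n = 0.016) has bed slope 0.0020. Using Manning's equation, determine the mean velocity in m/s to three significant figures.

2.82 m/s

A = (b + z·y)·y = (1.76 + 0.9×2.04)×2.04 = 7.336 m²
P = b + 2y√(1+z²) = 1.76 + 2×2.04×√(1+0.9²) = 7.249 m
R = A/P = 7.336/7.249 = 1.012 m
Q = (1/n)·A·R^(2/3)·S^(1/2) = (1/0.016) × 7.336 × 1.012^(2/3) × 0.0020^(1/2) = 20.67 m³/s
V = Q/A = 20.67/7.336 = 2.817 m/s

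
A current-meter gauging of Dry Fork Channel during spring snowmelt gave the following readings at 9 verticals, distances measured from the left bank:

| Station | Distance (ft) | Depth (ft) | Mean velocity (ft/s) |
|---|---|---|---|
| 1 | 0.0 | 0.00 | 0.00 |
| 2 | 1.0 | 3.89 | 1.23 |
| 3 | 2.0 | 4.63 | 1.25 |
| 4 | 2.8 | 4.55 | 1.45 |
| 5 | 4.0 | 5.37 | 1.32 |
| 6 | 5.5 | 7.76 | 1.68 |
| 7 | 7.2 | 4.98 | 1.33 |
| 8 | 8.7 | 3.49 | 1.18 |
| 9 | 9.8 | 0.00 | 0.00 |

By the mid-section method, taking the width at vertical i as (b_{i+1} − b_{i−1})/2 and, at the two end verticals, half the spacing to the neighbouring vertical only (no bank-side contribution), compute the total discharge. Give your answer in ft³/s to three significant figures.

63.0 ft³/s

w_2 = (2.0 − 0.0)/2 = 1 ft; q_2 = 1.23 × 3.89 × 1 = 4.785 ft³/s
w_3 = (2.8 − 1.0)/2 = 0.9 ft; q_3 = 1.25 × 4.63 × 0.9 = 5.209 ft³/s
w_4 = (4.0 − 2.0)/2 = 1 ft; q_4 = 1.45 × 4.55 × 1 = 6.598 ft³/s
w_5 = (5.5 − 2.8)/2 = 1.35 ft; q_5 = 1.32 × 5.37 × 1.35 = 9.569 ft³/s
w_6 = (7.2 − 4.0)/2 = 1.6 ft; q_6 = 1.68 × 7.76 × 1.6 = 20.86 ft³/s
w_7 = (8.7 − 5.5)/2 = 1.6 ft; q_7 = 1.33 × 4.98 × 1.6 = 10.60 ft³/s
w_8 = (9.8 − 7.2)/2 = 1.3 ft; q_8 = 1.18 × 3.49 × 1.3 = 5.354 ft³/s
Stations 1, 9 contribute zero (depth or velocity is 0).
Q = Σ qᵢ = 62.97 ft³/s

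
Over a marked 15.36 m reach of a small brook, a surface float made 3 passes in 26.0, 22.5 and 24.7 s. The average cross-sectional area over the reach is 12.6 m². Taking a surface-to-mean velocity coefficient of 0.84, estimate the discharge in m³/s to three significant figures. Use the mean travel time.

6.66 m³/s

t̄ = (26.0 + 22.5 + 24.7) / 3 = 24.4 s
v_surface = L / t̄ = 15.36 / 24.4 = 0.6295 m/s
v_mean = 0.84 × 0.6295 = 0.5288 m/s
Q = A × v_mean = 12.6 × 0.5288 = 6.663 m³/s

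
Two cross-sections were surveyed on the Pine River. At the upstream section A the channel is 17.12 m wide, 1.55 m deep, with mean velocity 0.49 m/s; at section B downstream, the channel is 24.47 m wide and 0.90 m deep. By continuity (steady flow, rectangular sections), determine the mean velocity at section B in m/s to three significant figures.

0.590 m/s

Q = A₁V₁ = (17.12×1.55) × 0.49 = 13.00 m³/s
A₂ = 24.47 × 0.90 = 22.02 m²
V₂ = Q/A₂ = 13.00/22.02 = 0.5904 m/s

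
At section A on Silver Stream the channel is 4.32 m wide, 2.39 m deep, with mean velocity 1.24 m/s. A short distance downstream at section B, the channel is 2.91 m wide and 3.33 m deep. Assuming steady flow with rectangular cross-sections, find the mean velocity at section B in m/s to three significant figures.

Q = A₁V₁ = (4.32×2.39) × 1.24 = 12.80 m³/s
A₂ = 2.91 × 3.33 = 9.690 m²
V₂ = Q/A₂ = 12.80/9.690 = 1.321 m/s

1.32 m/s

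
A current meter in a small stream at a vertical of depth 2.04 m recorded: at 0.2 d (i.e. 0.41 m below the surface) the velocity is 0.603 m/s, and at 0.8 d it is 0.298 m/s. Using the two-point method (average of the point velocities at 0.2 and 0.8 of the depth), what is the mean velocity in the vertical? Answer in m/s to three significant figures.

0.451 m/s

v̄ = (0.603 + 0.298) / 2 = 0.4505 m/s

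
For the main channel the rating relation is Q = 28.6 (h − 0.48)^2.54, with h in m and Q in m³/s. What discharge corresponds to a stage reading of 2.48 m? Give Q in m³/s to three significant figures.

Q = 28.6 × (2.48 − 0.48)^2.54 = 28.6 × 2^2.54 = 166.3 m³/s

166 m³/s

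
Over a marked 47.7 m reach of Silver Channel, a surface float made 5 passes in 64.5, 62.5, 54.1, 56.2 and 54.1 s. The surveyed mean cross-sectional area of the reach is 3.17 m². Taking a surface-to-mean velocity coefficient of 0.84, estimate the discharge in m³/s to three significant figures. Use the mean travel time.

2.18 m³/s

t̄ = (64.5 + 62.5 + 54.1 + 56.2 + 54.1) / 5 = 58.28 s
v_surface = L / t̄ = 47.7 / 58.28 = 0.8185 m/s
v_mean = 0.84 × 0.8185 = 0.6875 m/s
Q = A × v_mean = 3.17 × 0.6875 = 2.179 m³/s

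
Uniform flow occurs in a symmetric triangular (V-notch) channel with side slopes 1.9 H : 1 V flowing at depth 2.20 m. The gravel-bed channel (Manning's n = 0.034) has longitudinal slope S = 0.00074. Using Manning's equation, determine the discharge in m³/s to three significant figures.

7.23 m³/s

A = z·y² = 1.9×2.20² = 9.196 m²
P = 2y√(1+z²) = 2×2.20×√(1+1.9²) = 9.447 m
R = A/P = 9.196/9.447 = 0.9734 m
Q = (1/n)·A·R^(2/3)·S^(1/2) = (1/0.034) × 9.196 × 0.9734^(2/3) × 0.00074^(1/2) = 7.227 m³/s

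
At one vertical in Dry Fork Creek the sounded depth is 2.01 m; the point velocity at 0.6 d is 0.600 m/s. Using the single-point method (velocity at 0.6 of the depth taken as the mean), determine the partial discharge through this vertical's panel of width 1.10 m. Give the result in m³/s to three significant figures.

v̄ = v₀.₆ = 0.600 m/s
q = v̄ × d × w = 0.6000 × 2.01 × 1.10 = 1.327 m³/s

1.33 m³/s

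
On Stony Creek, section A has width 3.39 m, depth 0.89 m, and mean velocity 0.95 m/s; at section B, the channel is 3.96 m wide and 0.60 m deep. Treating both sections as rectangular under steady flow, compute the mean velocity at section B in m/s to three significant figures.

Q = A₁V₁ = (3.39×0.89) × 0.95 = 2.866 m³/s
A₂ = 3.96 × 0.60 = 2.376 m²
V₂ = Q/A₂ = 2.866/2.376 = 1.206 m/s

1.21 m/s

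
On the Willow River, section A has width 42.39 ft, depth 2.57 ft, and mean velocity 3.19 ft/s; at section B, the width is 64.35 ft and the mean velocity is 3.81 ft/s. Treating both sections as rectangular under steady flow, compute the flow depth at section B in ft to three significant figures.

1.42 ft

Q = A₁V₁ = (42.39×2.57) × 3.19 = 347.5 ft³/s
d₂ = Q/(b₂ V₂) = 347.5/(64.35×3.81) = 1.417 ft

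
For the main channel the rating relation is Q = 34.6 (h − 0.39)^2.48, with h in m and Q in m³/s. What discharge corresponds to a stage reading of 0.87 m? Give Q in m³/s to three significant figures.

Q = 34.6 × (0.87 − 0.39)^2.48 = 34.6 × 0.48^2.48 = 5.605 m³/s

5.60 m³/s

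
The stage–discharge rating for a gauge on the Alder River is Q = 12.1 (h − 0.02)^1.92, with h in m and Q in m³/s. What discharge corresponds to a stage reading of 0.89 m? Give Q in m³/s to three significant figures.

9.26 m³/s

Q = 12.1 × (0.89 − 0.02)^1.92 = 12.1 × 0.87^1.92 = 9.261 m³/s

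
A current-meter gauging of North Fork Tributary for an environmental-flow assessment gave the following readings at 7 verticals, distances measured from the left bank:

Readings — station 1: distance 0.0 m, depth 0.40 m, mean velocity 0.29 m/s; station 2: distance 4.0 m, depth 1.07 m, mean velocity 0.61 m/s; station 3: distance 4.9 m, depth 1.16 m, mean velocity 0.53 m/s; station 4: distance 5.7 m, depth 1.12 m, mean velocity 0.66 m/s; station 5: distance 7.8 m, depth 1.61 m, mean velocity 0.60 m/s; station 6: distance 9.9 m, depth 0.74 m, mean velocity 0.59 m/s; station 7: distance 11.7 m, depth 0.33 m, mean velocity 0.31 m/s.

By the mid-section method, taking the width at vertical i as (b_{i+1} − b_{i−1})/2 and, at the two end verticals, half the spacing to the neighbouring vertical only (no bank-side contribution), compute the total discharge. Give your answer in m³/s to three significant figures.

6.40 m³/s

w_1 = (4.0 − 0.0)/2 = 2 m; q_1 = 0.29 × 0.40 × 2 = 0.2320 m³/s
w_2 = (4.9 − 0.0)/2 = 2.45 m; q_2 = 0.61 × 1.07 × 2.45 = 1.599 m³/s
w_3 = (5.7 − 4.0)/2 = 0.85 m; q_3 = 0.53 × 1.16 × 0.85 = 0.5226 m³/s
w_4 = (7.8 − 4.9)/2 = 1.45 m; q_4 = 0.66 × 1.12 × 1.45 = 1.072 m³/s
w_5 = (9.9 − 5.7)/2 = 2.1 m; q_5 = 0.60 × 1.61 × 2.1 = 2.029 m³/s
w_6 = (11.7 − 7.8)/2 = 1.95 m; q_6 = 0.59 × 0.74 × 1.95 = 0.8514 m³/s
w_7 = (11.7 − 9.9)/2 = 0.9 m; q_7 = 0.31 × 0.33 × 0.9 = 0.09207 m³/s
Q = Σ qᵢ = 6.398 m³/s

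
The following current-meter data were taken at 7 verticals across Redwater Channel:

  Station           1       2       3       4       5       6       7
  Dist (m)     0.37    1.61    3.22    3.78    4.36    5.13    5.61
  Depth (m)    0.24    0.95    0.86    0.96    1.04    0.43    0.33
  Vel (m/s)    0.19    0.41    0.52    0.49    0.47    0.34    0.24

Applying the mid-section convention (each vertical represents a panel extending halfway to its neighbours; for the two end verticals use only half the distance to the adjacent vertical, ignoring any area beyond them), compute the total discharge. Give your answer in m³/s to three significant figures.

w_1 = (1.61 − 0.37)/2 = 0.62 m; q_1 = 0.19 × 0.24 × 0.62 = 0.02827 m³/s
w_2 = (3.22 − 0.37)/2 = 1.425 m; q_2 = 0.41 × 0.95 × 1.425 = 0.5550 m³/s
w_3 = (3.78 − 1.61)/2 = 1.085 m; q_3 = 0.52 × 0.86 × 1.085 = 0.4852 m³/s
w_4 = (4.36 − 3.22)/2 = 0.57 m; q_4 = 0.49 × 0.96 × 0.57 = 0.2681 m³/s
w_5 = (5.13 − 3.78)/2 = 0.675 m; q_5 = 0.47 × 1.04 × 0.675 = 0.3299 m³/s
w_6 = (5.61 − 4.36)/2 = 0.625 m; q_6 = 0.34 × 0.43 × 0.625 = 0.09138 m³/s
w_7 = (5.61 − 5.13)/2 = 0.24 m; q_7 = 0.24 × 0.33 × 0.24 = 0.01901 m³/s
Q = Σ qᵢ = 1.777 m³/s

1.78 m³/s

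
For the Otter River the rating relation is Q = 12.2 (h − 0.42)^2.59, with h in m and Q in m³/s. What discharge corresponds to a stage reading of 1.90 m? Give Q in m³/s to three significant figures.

33.7 m³/s

Q = 12.2 × (1.90 − 0.42)^2.59 = 12.2 × 1.48^2.59 = 33.68 m³/s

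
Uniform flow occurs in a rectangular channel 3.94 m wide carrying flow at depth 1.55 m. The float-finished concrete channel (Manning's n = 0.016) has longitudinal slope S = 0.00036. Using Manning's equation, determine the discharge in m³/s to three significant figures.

A = b·y = 3.94 × 1.55 = 6.107 m²
P = b + 2y = 3.94 + 2×1.55 = 7.040 m
R = A/P = 6.107/7.040 = 0.8675 m
Q = (1/n)·A·R^(2/3)·S^(1/2) = (1/0.016) × 6.107 × 0.8675^(2/3) × 0.00036^(1/2) = 6.587 m³/s

6.59 m³/s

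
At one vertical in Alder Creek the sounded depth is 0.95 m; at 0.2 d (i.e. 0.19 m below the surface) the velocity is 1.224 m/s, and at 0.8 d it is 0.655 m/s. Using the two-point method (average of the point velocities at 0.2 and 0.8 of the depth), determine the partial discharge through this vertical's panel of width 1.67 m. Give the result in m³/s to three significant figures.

v̄ = (1.224 + 0.655) / 2 = 0.9395 m/s
q = v̄ × d × w = 0.9395 × 0.95 × 1.67 = 1.491 m³/s

1.49 m³/s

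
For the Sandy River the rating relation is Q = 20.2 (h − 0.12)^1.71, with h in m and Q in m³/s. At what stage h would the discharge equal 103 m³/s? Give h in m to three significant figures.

2.71 m

h − h₀ = (Q/C)^(1/b) = (103/20.2)^(1/1.71) = 2.593 m
h = 0.12 + 2.593 = 2.713 m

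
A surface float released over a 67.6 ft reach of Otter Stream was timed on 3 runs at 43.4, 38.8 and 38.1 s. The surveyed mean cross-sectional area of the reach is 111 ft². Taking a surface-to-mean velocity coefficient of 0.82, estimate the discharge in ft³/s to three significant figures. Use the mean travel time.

153 ft³/s

t̄ = (43.4 + 38.8 + 38.1) / 3 = 40.1 s
v_surface = L / t̄ = 67.6 / 40.1 = 1.686 ft/s
v_mean = 0.82 × 1.686 = 1.382 ft/s
Q = A × v_mean = 111 × 1.382 = 153.4 ft³/s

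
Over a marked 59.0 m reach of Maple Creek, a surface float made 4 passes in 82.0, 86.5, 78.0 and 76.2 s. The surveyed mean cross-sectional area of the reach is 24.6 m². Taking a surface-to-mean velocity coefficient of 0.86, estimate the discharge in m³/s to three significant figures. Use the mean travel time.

15.5 m³/s

t̄ = (82.0 + 86.5 + 78.0 + 76.2) / 4 = 80.675 s
v_surface = L / t̄ = 59.0 / 80.675 = 0.7313 m/s
v_mean = 0.86 × 0.7313 = 0.6289 m/s
Q = A × v_mean = 24.6 × 0.6289 = 15.47 m³/s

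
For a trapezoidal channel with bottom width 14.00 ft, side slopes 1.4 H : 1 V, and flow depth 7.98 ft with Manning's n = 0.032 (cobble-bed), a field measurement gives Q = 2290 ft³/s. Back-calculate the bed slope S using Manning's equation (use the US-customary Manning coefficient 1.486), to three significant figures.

A = (b + z·y)·y = (14.00 + 1.4×7.98)×7.98 = 200.9 ft²
P = b + 2y√(1+z²) = 14.00 + 2×7.98×√(1+1.4²) = 41.46 ft
R = A/P = 200.9/41.46 = 4.845 ft
S = (Q·n / (1.486·A·R^(2/3)))² = (2290×0.032 / (1.486×200.9×2.863))² = 0.007351

0.00735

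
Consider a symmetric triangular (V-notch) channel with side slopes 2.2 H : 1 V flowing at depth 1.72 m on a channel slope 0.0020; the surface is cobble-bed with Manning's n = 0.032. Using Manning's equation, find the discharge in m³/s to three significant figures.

A = z·y² = 2.2×1.72² = 6.508 m²
P = 2y√(1+z²) = 2×1.72×√(1+2.2²) = 8.313 m
R = A/P = 6.508/8.313 = 0.7829 m
Q = (1/n)·A·R^(2/3)·S^(1/2) = (1/0.032) × 6.508 × 0.7829^(2/3) × 0.0020^(1/2) = 7.727 m³/s

7.73 m³/s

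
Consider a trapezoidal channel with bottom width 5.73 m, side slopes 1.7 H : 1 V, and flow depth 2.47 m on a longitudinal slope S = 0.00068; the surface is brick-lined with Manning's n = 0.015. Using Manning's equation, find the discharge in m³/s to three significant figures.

58.0 m³/s

A = (b + z·y)·y = (5.73 + 1.7×2.47)×2.47 = 24.52 m²
P = b + 2y√(1+z²) = 5.73 + 2×2.47×√(1+1.7²) = 15.47 m
R = A/P = 24.52/15.47 = 1.585 m
Q = (1/n)·A·R^(2/3)·S^(1/2) = (1/0.015) × 24.52 × 1.585^(2/3) × 0.00068^(1/2) = 57.96 m³/s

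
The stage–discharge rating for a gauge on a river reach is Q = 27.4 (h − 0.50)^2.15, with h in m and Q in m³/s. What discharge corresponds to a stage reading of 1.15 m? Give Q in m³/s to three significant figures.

10.9 m³/s

Q = 27.4 × (1.15 − 0.50)^2.15 = 27.4 × 0.65^2.15 = 10.85 m³/s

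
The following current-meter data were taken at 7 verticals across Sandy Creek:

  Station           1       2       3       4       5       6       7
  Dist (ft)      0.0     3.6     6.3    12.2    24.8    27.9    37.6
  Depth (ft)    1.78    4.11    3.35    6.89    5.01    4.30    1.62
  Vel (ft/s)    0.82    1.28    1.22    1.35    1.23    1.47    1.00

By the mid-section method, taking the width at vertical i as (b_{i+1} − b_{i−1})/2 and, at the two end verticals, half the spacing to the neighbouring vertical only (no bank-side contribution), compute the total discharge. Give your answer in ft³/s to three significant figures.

219 ft³/s

w_1 = (3.6 − 0.0)/2 = 1.8 ft; q_1 = 0.82 × 1.78 × 1.8 = 2.627 ft³/s
w_2 = (6.3 − 0.0)/2 = 3.15 ft; q_2 = 1.28 × 4.11 × 3.15 = 16.57 ft³/s
w_3 = (12.2 − 3.6)/2 = 4.3 ft; q_3 = 1.22 × 3.35 × 4.3 = 17.57 ft³/s
w_4 = (24.8 − 6.3)/2 = 9.25 ft; q_4 = 1.35 × 6.89 × 9.25 = 86.04 ft³/s
w_5 = (27.9 − 12.2)/2 = 7.85 ft; q_5 = 1.23 × 5.01 × 7.85 = 48.37 ft³/s
w_6 = (37.6 − 24.8)/2 = 6.4 ft; q_6 = 1.47 × 4.30 × 6.4 = 40.45 ft³/s
w_7 = (37.6 − 27.9)/2 = 4.85 ft; q_7 = 1.00 × 1.62 × 4.85 = 7.857 ft³/s
Q = Σ qᵢ = 219.5 ft³/s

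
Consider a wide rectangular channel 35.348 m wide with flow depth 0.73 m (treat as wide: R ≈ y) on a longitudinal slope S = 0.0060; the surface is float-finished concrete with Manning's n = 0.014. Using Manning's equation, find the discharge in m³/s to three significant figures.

A = b·y = 35.348 × 0.73 = 25.80 m²
Wide channel: R ≈ y = 0.73 m
Q = (1/n)·A·R^(2/3)·S^(1/2) = (1/0.014) × 25.80 × 0.7300^(2/3) × 0.0060^(1/2) = 115.7 m³/s

116 m³/s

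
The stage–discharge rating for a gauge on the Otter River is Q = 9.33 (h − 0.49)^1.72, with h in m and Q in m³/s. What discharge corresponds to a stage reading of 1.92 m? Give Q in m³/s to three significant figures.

17.3 m³/s

Q = 9.33 × (1.92 − 0.49)^1.72 = 9.33 × 1.43^1.72 = 17.26 m³/s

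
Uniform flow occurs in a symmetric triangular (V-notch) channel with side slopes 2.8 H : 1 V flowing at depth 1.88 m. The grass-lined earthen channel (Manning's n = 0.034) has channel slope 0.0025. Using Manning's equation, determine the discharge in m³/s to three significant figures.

A = z·y² = 2.8×1.88² = 9.896 m²
P = 2y√(1+z²) = 2×1.88×√(1+2.8²) = 11.18 m
R = A/P = 9.896/11.18 = 0.8852 m
Q = (1/n)·A·R^(2/3)·S^(1/2) = (1/0.034) × 9.896 × 0.8852^(2/3) × 0.0025^(1/2) = 13.42 m³/s

13.4 m³/s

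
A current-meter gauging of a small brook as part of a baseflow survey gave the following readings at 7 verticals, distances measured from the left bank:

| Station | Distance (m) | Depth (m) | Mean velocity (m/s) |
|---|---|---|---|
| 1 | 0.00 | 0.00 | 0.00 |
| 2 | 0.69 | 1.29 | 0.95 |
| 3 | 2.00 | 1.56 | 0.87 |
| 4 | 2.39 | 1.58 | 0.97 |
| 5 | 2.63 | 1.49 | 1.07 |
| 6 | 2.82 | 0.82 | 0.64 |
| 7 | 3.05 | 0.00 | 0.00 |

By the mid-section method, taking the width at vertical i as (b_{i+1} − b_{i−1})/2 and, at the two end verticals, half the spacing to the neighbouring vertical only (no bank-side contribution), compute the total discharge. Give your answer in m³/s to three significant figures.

w_2 = (2.00 − 0.00)/2 = 1 m; q_2 = 0.95 × 1.29 × 1 = 1.226 m³/s
w_3 = (2.39 − 0.69)/2 = 0.85 m; q_3 = 0.87 × 1.56 × 0.85 = 1.154 m³/s
w_4 = (2.63 − 2.00)/2 = 0.315 m; q_4 = 0.97 × 1.58 × 0.315 = 0.4828 m³/s
w_5 = (2.82 − 2.39)/2 = 0.215 m; q_5 = 1.07 × 1.49 × 0.215 = 0.3428 m³/s
w_6 = (3.05 − 2.63)/2 = 0.21 m; q_6 = 0.64 × 0.82 × 0.21 = 0.1102 m³/s
Stations 1, 7 contribute zero (depth or velocity is 0).
Q = Σ qᵢ = 3.315 m³/s

3.31 m³/s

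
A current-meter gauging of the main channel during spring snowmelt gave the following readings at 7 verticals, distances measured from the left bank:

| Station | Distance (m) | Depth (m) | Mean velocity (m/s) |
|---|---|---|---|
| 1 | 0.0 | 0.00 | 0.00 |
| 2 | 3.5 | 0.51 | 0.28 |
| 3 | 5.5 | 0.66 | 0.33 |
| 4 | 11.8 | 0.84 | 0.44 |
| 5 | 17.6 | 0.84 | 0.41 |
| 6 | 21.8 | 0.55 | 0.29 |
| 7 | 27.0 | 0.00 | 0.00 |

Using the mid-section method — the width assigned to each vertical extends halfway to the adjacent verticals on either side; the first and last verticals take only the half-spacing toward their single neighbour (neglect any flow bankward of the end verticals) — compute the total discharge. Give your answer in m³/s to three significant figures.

6.00 m³/s

w_2 = (5.5 − 0.0)/2 = 2.75 m; q_2 = 0.28 × 0.51 × 2.75 = 0.3927 m³/s
w_3 = (11.8 − 3.5)/2 = 4.15 m; q_3 = 0.33 × 0.66 × 4.15 = 0.9039 m³/s
w_4 = (17.6 − 5.5)/2 = 6.05 m; q_4 = 0.44 × 0.84 × 6.05 = 2.236 m³/s
w_5 = (21.8 − 11.8)/2 = 5 m; q_5 = 0.41 × 0.84 × 5 = 1.722 m³/s
w_6 = (27.0 − 17.6)/2 = 4.7 m; q_6 = 0.29 × 0.55 × 4.7 = 0.7497 m³/s
Stations 1, 7 contribute zero (depth or velocity is 0).
Q = Σ qᵢ = 6.004 m³/s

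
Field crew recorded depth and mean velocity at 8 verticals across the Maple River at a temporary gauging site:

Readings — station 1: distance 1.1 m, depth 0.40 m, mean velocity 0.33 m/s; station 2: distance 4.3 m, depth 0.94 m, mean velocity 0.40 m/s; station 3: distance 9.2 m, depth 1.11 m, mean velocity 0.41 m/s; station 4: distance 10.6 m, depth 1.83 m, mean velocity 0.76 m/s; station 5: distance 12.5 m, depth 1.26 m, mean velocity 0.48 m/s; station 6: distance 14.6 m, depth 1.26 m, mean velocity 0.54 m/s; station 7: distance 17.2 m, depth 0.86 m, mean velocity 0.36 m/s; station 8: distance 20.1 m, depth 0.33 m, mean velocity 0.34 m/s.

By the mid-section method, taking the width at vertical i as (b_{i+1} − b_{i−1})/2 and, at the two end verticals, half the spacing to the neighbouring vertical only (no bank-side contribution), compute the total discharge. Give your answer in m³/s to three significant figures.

9.29 m³/s

w_1 = (4.3 − 1.1)/2 = 1.6 m; q_1 = 0.33 × 0.40 × 1.6 = 0.2112 m³/s
w_2 = (9.2 − 1.1)/2 = 4.05 m; q_2 = 0.40 × 0.94 × 4.05 = 1.523 m³/s
w_3 = (10.6 − 4.3)/2 = 3.15 m; q_3 = 0.41 × 1.11 × 3.15 = 1.434 m³/s
w_4 = (12.5 − 9.2)/2 = 1.65 m; q_4 = 0.76 × 1.83 × 1.65 = 2.295 m³/s
w_5 = (14.6 − 10.6)/2 = 2 m; q_5 = 0.48 × 1.26 × 2 = 1.210 m³/s
w_6 = (17.2 − 12.5)/2 = 2.35 m; q_6 = 0.54 × 1.26 × 2.35 = 1.599 m³/s
w_7 = (20.1 − 14.6)/2 = 2.75 m; q_7 = 0.36 × 0.86 × 2.75 = 0.8514 m³/s
w_8 = (20.1 − 17.2)/2 = 1.45 m; q_8 = 0.34 × 0.33 × 1.45 = 0.1627 m³/s
Q = Σ qᵢ = 9.285 m³/s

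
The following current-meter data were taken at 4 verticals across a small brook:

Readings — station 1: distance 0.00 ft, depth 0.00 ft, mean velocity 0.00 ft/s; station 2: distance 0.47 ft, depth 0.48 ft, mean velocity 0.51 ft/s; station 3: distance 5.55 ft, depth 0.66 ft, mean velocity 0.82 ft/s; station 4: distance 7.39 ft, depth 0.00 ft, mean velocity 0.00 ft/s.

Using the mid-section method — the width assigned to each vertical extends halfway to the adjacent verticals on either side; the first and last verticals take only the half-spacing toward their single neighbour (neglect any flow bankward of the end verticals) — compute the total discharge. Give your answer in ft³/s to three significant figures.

2.55 ft³/s

w_2 = (5.55 − 0.00)/2 = 2.775 ft; q_2 = 0.51 × 0.48 × 2.775 = 0.6793 ft³/s
w_3 = (7.39 − 0.47)/2 = 3.46 ft; q_3 = 0.82 × 0.66 × 3.46 = 1.873 ft³/s
Stations 1, 4 contribute zero (depth or velocity is 0).
Q = Σ qᵢ = 2.552 ft³/s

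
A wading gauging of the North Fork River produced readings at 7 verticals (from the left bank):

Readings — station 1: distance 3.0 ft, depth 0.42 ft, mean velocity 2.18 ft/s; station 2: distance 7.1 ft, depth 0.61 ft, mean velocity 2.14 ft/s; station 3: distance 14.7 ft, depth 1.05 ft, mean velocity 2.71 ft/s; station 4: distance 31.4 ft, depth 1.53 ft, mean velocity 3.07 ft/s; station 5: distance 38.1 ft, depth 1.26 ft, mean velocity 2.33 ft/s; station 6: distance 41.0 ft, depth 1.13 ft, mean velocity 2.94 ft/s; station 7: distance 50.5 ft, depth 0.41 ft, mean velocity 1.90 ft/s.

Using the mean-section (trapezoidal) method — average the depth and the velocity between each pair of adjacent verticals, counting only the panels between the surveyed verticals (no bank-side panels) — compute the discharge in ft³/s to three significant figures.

134 ft³/s

Panel 1-2: Δb = 4.1 ft, d̄ = (0.42+0.61)/2 = 0.515, v̄ = (2.18+2.14)/2 = 2.16 → q = 4.1×0.515×2.16 = 4.561 ft³/s
Panel 2-3: Δb = 7.6 ft, d̄ = (0.61+1.05)/2 = 0.83, v̄ = (2.14+2.71)/2 = 2.425 → q = 7.6×0.83×2.425 = 15.30 ft³/s
Panel 3-4: Δb = 16.7 ft, d̄ = (1.05+1.53)/2 = 1.29, v̄ = (2.71+3.07)/2 = 2.89 → q = 16.7×1.29×2.89 = 62.26 ft³/s
Panel 4-5: Δb = 6.7 ft, d̄ = (1.53+1.26)/2 = 1.395, v̄ = (3.07+2.33)/2 = 2.7 → q = 6.7×1.395×2.7 = 25.24 ft³/s
Panel 5-6: Δb = 2.9 ft, d̄ = (1.26+1.13)/2 = 1.195, v̄ = (2.33+2.94)/2 = 2.635 → q = 2.9×1.195×2.635 = 9.132 ft³/s
Panel 6-7: Δb = 9.5 ft, d̄ = (1.13+0.41)/2 = 0.77, v̄ = (2.94+1.90)/2 = 2.42 → q = 9.5×0.77×2.42 = 17.70 ft³/s
Q = Σ q = 134.2 ft³/s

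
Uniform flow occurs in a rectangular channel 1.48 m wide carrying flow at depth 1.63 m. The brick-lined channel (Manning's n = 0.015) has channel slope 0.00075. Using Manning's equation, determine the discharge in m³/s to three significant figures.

A = b·y = 1.48 × 1.63 = 2.412 m²
P = b + 2y = 1.48 + 2×1.63 = 4.740 m
R = A/P = 2.412/4.740 = 0.5089 m
Q = (1/n)·A·R^(2/3)·S^(1/2) = (1/0.015) × 2.412 × 0.5089^(2/3) × 0.00075^(1/2) = 2.808 m³/s

2.81 m³/s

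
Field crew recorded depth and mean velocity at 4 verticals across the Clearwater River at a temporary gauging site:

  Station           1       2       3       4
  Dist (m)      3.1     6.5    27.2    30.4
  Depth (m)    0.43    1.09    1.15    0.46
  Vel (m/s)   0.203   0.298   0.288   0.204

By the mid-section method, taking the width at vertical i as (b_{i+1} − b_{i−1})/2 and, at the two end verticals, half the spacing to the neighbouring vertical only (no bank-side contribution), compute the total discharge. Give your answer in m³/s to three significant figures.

w_1 = (6.5 − 3.1)/2 = 1.7 m; q_1 = 0.203 × 0.43 × 1.7 = 0.1484 m³/s
w_2 = (27.2 − 3.1)/2 = 12.05 m; q_2 = 0.298 × 1.09 × 12.05 = 3.914 m³/s
w_3 = (30.4 − 6.5)/2 = 11.95 m; q_3 = 0.288 × 1.15 × 11.95 = 3.958 m³/s
w_4 = (30.4 − 27.2)/2 = 1.6 m; q_4 = 0.204 × 0.46 × 1.6 = 0.1501 m³/s
Q = Σ qᵢ = 8.170 m³/s

8.17 m³/s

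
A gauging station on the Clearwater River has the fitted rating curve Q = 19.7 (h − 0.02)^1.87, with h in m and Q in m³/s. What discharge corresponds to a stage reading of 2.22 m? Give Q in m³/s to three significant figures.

Q = 19.7 × (2.22 − 0.02)^1.87 = 19.7 × 2.2^1.87 = 86.06 m³/s

86.1 m³/s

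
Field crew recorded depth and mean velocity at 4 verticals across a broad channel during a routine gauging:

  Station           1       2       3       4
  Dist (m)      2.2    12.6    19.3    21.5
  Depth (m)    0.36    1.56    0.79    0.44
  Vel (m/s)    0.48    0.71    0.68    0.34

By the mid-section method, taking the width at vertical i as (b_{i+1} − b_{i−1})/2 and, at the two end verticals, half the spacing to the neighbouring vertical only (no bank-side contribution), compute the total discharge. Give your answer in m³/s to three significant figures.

12.9 m³/s

w_1 = (12.6 − 2.2)/2 = 5.2 m; q_1 = 0.48 × 0.36 × 5.2 = 0.8986 m³/s
w_2 = (19.3 − 2.2)/2 = 8.55 m; q_2 = 0.71 × 1.56 × 8.55 = 9.470 m³/s
w_3 = (21.5 − 12.6)/2 = 4.45 m; q_3 = 0.68 × 0.79 × 4.45 = 2.391 m³/s
w_4 = (21.5 − 19.3)/2 = 1.1 m; q_4 = 0.34 × 0.44 × 1.1 = 0.1646 m³/s
Q = Σ qᵢ = 12.92 m³/s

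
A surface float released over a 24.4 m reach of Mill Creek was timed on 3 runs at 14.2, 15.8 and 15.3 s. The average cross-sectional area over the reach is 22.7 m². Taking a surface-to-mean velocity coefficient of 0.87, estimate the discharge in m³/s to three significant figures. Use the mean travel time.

31.9 m³/s

t̄ = (14.2 + 15.8 + 15.3) / 3 = 15.1 s
v_surface = L / t̄ = 24.4 / 15.1 = 1.616 m/s
v_mean = 0.87 × 1.616 = 1.406 m/s
Q = A × v_mean = 22.7 × 1.406 = 31.91 m³/s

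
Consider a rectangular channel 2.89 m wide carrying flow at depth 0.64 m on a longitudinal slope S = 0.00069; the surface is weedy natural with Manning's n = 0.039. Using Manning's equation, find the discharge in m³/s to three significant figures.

0.725 m³/s

A = b·y = 2.89 × 0.64 = 1.850 m²
P = b + 2y = 2.89 + 2×0.64 = 4.170 m
R = A/P = 1.850/4.170 = 0.4435 m
Q = (1/n)·A·R^(2/3)·S^(1/2) = (1/0.039) × 1.850 × 0.4435^(2/3) × 0.00069^(1/2) = 0.7245 m³/s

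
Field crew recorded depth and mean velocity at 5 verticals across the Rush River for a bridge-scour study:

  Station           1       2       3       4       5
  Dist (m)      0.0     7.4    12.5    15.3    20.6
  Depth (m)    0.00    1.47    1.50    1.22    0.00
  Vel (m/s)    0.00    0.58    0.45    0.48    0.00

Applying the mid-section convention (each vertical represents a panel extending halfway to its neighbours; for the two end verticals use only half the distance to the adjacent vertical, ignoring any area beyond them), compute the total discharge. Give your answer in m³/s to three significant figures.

w_2 = (12.5 − 0.0)/2 = 6.25 m; q_2 = 0.58 × 1.47 × 6.25 = 5.329 m³/s
w_3 = (15.3 − 7.4)/2 = 3.95 m; q_3 = 0.45 × 1.50 × 3.95 = 2.666 m³/s
w_4 = (20.6 − 12.5)/2 = 4.05 m; q_4 = 0.48 × 1.22 × 4.05 = 2.372 m³/s
Stations 1, 5 contribute zero (depth or velocity is 0).
Q = Σ qᵢ = 10.37 m³/s

10.4 m³/s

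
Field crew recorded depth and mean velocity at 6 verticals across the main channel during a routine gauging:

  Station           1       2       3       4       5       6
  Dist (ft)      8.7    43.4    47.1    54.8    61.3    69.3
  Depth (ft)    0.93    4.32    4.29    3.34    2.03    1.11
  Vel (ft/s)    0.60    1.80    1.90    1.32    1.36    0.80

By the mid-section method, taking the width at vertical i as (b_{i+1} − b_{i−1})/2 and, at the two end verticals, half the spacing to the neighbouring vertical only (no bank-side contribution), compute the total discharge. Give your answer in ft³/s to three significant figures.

260 ft³/s

w_1 = (43.4 − 8.7)/2 = 17.35 ft; q_1 = 0.60 × 0.93 × 17.35 = 9.681 ft³/s
w_2 = (47.1 − 8.7)/2 = 19.2 ft; q_2 = 1.80 × 4.32 × 19.2 = 149.3 ft³/s
w_3 = (54.8 − 43.4)/2 = 5.7 ft; q_3 = 1.90 × 4.29 × 5.7 = 46.46 ft³/s
w_4 = (61.3 − 47.1)/2 = 7.1 ft; q_4 = 1.32 × 3.34 × 7.1 = 31.30 ft³/s
w_5 = (69.3 − 54.8)/2 = 7.25 ft; q_5 = 1.36 × 2.03 × 7.25 = 20.02 ft³/s
w_6 = (69.3 − 61.3)/2 = 4 ft; q_6 = 0.80 × 1.11 × 4 = 3.552 ft³/s
Q = Σ qᵢ = 260.3 ft³/s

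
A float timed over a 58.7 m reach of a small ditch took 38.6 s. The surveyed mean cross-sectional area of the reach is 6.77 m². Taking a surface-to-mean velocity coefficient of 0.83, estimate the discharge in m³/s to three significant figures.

v_surface = L / t̄ = 58.7 / 38.6 = 1.521 m/s
v_mean = 0.83 × 1.521 = 1.262 m/s
Q = A × v_mean = 6.77 × 1.262 = 8.545 m³/s

8.55 m³/s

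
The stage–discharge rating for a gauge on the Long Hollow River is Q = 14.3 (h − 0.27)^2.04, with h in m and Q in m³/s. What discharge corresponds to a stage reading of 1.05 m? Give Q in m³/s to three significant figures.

8.61 m³/s

Q = 14.3 × (1.05 − 0.27)^2.04 = 14.3 × 0.78^2.04 = 8.614 m³/s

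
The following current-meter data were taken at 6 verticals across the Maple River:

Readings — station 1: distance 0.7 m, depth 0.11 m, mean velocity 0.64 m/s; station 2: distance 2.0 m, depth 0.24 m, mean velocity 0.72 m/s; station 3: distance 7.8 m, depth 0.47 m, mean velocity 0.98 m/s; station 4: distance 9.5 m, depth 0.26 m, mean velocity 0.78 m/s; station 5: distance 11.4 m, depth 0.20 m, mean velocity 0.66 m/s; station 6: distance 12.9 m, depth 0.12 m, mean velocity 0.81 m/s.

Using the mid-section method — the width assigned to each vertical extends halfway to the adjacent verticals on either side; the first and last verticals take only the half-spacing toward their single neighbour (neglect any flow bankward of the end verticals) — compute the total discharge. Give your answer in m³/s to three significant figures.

3.05 m³/s

w_1 = (2.0 − 0.7)/2 = 0.65 m; q_1 = 0.64 × 0.11 × 0.65 = 0.04576 m³/s
w_2 = (7.8 − 0.7)/2 = 3.55 m; q_2 = 0.72 × 0.24 × 3.55 = 0.6134 m³/s
w_3 = (9.5 − 2.0)/2 = 3.75 m; q_3 = 0.98 × 0.47 × 3.75 = 1.727 m³/s
w_4 = (11.4 − 7.8)/2 = 1.8 m; q_4 = 0.78 × 0.26 × 1.8 = 0.3650 m³/s
w_5 = (12.9 − 9.5)/2 = 1.7 m; q_5 = 0.66 × 0.20 × 1.7 = 0.2244 m³/s
w_6 = (12.9 − 11.4)/2 = 0.75 m; q_6 = 0.81 × 0.12 × 0.75 = 0.07290 m³/s
Q = Σ qᵢ = 3.049 m³/s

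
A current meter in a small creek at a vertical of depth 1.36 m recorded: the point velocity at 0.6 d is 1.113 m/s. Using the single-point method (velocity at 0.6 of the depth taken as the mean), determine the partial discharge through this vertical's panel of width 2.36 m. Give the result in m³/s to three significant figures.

v̄ = v₀.₆ = 1.113 m/s
q = v̄ × d × w = 1.113 × 1.36 × 2.36 = 3.572 m³/s

3.57 m³/s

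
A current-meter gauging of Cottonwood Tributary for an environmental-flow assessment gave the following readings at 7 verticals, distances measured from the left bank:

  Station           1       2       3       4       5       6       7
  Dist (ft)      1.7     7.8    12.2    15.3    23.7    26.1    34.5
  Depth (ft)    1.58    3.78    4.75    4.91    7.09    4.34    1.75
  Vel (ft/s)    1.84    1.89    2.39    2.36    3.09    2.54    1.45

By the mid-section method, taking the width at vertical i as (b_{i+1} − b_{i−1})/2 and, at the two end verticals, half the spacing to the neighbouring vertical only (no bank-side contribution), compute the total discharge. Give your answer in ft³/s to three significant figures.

w_1 = (7.8 − 1.7)/2 = 3.05 ft; q_1 = 1.84 × 1.58 × 3.05 = 8.867 ft³/s
w_2 = (12.2 − 1.7)/2 = 5.25 ft; q_2 = 1.89 × 3.78 × 5.25 = 37.51 ft³/s
w_3 = (15.3 − 7.8)/2 = 3.75 ft; q_3 = 2.39 × 4.75 × 3.75 = 42.57 ft³/s
w_4 = (23.7 − 12.2)/2 = 5.75 ft; q_4 = 2.36 × 4.91 × 5.75 = 66.63 ft³/s
w_5 = (26.1 − 15.3)/2 = 5.4 ft; q_5 = 3.09 × 7.09 × 5.4 = 118.3 ft³/s
w_6 = (34.5 − 23.7)/2 = 5.4 ft; q_6 = 2.54 × 4.34 × 5.4 = 59.53 ft³/s
w_7 = (34.5 − 26.1)/2 = 4.2 ft; q_7 = 1.45 × 1.75 × 4.2 = 10.66 ft³/s
Q = Σ qᵢ = 344.1 ft³/s

344 ft³/s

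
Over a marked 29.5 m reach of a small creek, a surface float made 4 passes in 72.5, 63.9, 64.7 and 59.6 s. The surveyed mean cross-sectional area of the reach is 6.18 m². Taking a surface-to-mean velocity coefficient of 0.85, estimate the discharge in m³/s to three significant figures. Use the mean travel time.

2.38 m³/s

t̄ = (72.5 + 63.9 + 64.7 + 59.6) / 4 = 65.175 s
v_surface = L / t̄ = 29.5 / 65.175 = 0.4526 m/s
v_mean = 0.85 × 0.4526 = 0.3847 m/s
Q = A × v_mean = 6.18 × 0.3847 = 2.378 m³/s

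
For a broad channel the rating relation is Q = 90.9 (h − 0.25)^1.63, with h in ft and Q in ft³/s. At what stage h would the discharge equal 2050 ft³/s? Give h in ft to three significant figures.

7.01 ft

h − h₀ = (Q/C)^(1/b) = (2050/90.9)^(1/1.63) = 6.764 ft
h = 0.25 + 6.764 = 7.014 ft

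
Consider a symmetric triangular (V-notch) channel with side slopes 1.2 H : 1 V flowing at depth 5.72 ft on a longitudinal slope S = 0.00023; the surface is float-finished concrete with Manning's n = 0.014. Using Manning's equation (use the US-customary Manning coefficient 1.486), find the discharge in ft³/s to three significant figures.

107 ft³/s

A = z·y² = 1.2×5.72² = 39.26 ft²
P = 2y√(1+z²) = 2×5.72×√(1+1.2²) = 17.87 ft
R = A/P = 39.26/17.87 = 2.197 ft
Q = (1.486/n)·A·R^(2/3)·S^(1/2) = (1.486/0.014) × 39.26 × 2.197^(2/3) × 0.00023^(1/2) = 106.8 ft³/s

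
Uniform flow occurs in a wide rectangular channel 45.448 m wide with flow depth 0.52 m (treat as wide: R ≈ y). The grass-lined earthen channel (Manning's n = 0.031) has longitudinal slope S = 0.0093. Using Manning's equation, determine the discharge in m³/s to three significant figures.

A = b·y = 45.448 × 0.52 = 23.63 m²
Wide channel: R ≈ y = 0.52 m
Q = (1/n)·A·R^(2/3)·S^(1/2) = (1/0.031) × 23.63 × 0.5200^(2/3) × 0.0093^(1/2) = 47.54 m³/s

47.5 m³/s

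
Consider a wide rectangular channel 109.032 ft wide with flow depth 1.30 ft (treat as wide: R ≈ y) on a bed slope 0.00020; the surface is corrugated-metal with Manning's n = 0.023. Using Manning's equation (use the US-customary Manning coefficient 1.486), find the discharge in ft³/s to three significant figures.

A = b·y = 109.032 × 1.30 = 141.7 ft²
Wide channel: R ≈ y = 1.30 ft
Q = (1.486/n)·A·R^(2/3)·S^(1/2) = (1.486/0.023) × 141.7 × 1.300^(2/3) × 0.00020^(1/2) = 154.3 ft³/s

154 ft³/s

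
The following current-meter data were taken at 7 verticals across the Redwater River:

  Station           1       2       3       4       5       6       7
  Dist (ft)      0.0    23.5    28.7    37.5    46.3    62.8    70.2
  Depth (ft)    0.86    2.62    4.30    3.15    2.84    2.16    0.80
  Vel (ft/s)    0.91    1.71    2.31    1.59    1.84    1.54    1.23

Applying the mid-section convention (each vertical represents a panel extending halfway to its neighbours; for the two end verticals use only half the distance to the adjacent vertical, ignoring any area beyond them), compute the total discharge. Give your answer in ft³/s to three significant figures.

297 ft³/s

w_1 = (23.5 − 0.0)/2 = 11.75 ft; q_1 = 0.91 × 0.86 × 11.75 = 9.196 ft³/s
w_2 = (28.7 − 0.0)/2 = 14.35 ft; q_2 = 1.71 × 2.62 × 14.35 = 64.29 ft³/s
w_3 = (37.5 − 23.5)/2 = 7 ft; q_3 = 2.31 × 4.30 × 7 = 69.53 ft³/s
w_4 = (46.3 − 28.7)/2 = 8.8 ft; q_4 = 1.59 × 3.15 × 8.8 = 44.07 ft³/s
w_5 = (62.8 − 37.5)/2 = 12.65 ft; q_5 = 1.84 × 2.84 × 12.65 = 66.10 ft³/s
w_6 = (70.2 − 46.3)/2 = 11.95 ft; q_6 = 1.54 × 2.16 × 11.95 = 39.75 ft³/s
w_7 = (70.2 − 62.8)/2 = 3.7 ft; q_7 = 1.23 × 0.80 × 3.7 = 3.641 ft³/s
Q = Σ qᵢ = 296.6 ft³/s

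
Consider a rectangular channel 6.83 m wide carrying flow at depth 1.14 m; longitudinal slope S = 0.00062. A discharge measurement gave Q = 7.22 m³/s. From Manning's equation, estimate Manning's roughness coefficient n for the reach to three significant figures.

A = b·y = 6.83 × 1.14 = 7.786 m²
P = b + 2y = 6.83 + 2×1.14 = 9.110 m
R = A/P = 7.786/9.110 = 0.8547 m
n = (1/Q)·A·R^(2/3)·S^(1/2) = (1/7.22) × 7.786 × 0.9006 × 0.02490 = 0.02418

0.0242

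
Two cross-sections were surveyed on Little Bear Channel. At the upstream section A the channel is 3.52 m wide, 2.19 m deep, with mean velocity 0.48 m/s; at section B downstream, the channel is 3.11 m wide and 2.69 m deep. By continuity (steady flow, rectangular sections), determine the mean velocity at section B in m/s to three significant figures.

Q = A₁V₁ = (3.52×2.19) × 0.48 = 3.700 m³/s
A₂ = 3.11 × 2.69 = 8.366 m²
V₂ = Q/A₂ = 3.700/8.366 = 0.4423 m/s

0.442 m/s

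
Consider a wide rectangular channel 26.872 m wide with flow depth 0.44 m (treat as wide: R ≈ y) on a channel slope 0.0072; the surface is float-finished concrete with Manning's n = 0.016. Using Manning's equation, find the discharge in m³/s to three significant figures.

A = b·y = 26.872 × 0.44 = 11.82 m²
Wide channel: R ≈ y = 0.44 m
Q = (1/n)·A·R^(2/3)·S^(1/2) = (1/0.016) × 11.82 × 0.4400^(2/3) × 0.0072^(1/2) = 36.27 m³/s

36.3 m³/s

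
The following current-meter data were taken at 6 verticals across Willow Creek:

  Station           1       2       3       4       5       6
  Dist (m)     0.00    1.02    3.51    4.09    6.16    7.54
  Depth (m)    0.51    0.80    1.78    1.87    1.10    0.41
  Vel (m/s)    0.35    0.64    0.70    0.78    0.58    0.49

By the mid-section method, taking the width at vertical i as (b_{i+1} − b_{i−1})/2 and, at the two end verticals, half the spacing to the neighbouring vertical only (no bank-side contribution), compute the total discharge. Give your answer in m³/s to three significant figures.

6.07 m³/s

w_1 = (1.02 − 0.00)/2 = 0.51 m; q_1 = 0.35 × 0.51 × 0.51 = 0.09104 m³/s
w_2 = (3.51 − 0.00)/2 = 1.755 m; q_2 = 0.64 × 0.80 × 1.755 = 0.8986 m³/s
w_3 = (4.09 − 1.02)/2 = 1.535 m; q_3 = 0.70 × 1.78 × 1.535 = 1.913 m³/s
w_4 = (6.16 − 3.51)/2 = 1.325 m; q_4 = 0.78 × 1.87 × 1.325 = 1.933 m³/s
w_5 = (7.54 − 4.09)/2 = 1.725 m; q_5 = 0.58 × 1.10 × 1.725 = 1.101 m³/s
w_6 = (7.54 − 6.16)/2 = 0.69 m; q_6 = 0.49 × 0.41 × 0.69 = 0.1386 m³/s
Q = Σ qᵢ = 6.074 m³/s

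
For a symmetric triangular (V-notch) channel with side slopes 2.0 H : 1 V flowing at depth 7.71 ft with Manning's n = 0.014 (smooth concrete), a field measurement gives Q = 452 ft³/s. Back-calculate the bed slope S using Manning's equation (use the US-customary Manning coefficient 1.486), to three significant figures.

A = z·y² = 2.0×7.71² = 118.9 ft²
P = 2y√(1+z²) = 2×7.71×√(1+2.0²) = 34.48 ft
R = A/P = 118.9/34.48 = 3.448 ft
S = (Q·n / (1.486·A·R^(2/3)))² = (452×0.014 / (1.486×118.9×2.282))² = 0.0002463

0.000246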